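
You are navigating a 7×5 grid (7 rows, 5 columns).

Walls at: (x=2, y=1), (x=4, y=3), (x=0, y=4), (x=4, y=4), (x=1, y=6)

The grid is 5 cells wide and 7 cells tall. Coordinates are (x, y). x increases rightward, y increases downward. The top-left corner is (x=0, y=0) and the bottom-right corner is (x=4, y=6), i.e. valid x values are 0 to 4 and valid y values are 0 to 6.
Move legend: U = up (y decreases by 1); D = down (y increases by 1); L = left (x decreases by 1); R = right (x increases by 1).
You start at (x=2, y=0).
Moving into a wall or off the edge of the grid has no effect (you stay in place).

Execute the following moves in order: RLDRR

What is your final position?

Start: (x=2, y=0)
  R (right): (x=2, y=0) -> (x=3, y=0)
  L (left): (x=3, y=0) -> (x=2, y=0)
  D (down): blocked, stay at (x=2, y=0)
  R (right): (x=2, y=0) -> (x=3, y=0)
  R (right): (x=3, y=0) -> (x=4, y=0)
Final: (x=4, y=0)

Answer: Final position: (x=4, y=0)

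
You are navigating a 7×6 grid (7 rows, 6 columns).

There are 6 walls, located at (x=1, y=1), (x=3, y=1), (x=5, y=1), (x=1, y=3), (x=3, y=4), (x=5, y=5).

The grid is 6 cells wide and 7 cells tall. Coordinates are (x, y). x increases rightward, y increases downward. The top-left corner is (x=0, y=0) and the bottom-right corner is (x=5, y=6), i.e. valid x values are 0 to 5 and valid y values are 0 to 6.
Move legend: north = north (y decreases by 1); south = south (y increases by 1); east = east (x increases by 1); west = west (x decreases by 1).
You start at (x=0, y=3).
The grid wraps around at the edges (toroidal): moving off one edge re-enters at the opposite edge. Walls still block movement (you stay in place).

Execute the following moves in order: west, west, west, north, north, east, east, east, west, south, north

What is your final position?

Start: (x=0, y=3)
  west (west): (x=0, y=3) -> (x=5, y=3)
  west (west): (x=5, y=3) -> (x=4, y=3)
  west (west): (x=4, y=3) -> (x=3, y=3)
  north (north): (x=3, y=3) -> (x=3, y=2)
  north (north): blocked, stay at (x=3, y=2)
  east (east): (x=3, y=2) -> (x=4, y=2)
  east (east): (x=4, y=2) -> (x=5, y=2)
  east (east): (x=5, y=2) -> (x=0, y=2)
  west (west): (x=0, y=2) -> (x=5, y=2)
  south (south): (x=5, y=2) -> (x=5, y=3)
  north (north): (x=5, y=3) -> (x=5, y=2)
Final: (x=5, y=2)

Answer: Final position: (x=5, y=2)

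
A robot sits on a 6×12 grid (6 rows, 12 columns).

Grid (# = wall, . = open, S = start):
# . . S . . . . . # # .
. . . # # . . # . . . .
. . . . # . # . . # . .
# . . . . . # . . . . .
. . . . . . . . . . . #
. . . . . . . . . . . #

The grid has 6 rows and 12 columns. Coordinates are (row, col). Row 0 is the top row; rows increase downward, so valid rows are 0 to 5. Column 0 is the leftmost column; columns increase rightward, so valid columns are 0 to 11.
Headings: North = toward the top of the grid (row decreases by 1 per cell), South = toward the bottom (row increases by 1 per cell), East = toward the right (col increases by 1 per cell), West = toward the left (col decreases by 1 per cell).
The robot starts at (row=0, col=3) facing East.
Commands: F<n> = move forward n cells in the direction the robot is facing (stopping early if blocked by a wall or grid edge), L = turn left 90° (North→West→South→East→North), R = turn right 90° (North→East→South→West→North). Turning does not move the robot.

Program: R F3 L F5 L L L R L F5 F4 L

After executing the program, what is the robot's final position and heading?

Start: (row=0, col=3), facing East
  R: turn right, now facing South
  F3: move forward 0/3 (blocked), now at (row=0, col=3)
  L: turn left, now facing East
  F5: move forward 5, now at (row=0, col=8)
  L: turn left, now facing North
  L: turn left, now facing West
  L: turn left, now facing South
  R: turn right, now facing West
  L: turn left, now facing South
  F5: move forward 5, now at (row=5, col=8)
  F4: move forward 0/4 (blocked), now at (row=5, col=8)
  L: turn left, now facing East
Final: (row=5, col=8), facing East

Answer: Final position: (row=5, col=8), facing East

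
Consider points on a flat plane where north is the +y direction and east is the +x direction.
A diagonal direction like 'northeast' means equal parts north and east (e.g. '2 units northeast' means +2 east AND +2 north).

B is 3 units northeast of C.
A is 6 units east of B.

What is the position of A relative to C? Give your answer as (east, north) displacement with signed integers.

Place C at the origin (east=0, north=0).
  B is 3 units northeast of C: delta (east=+3, north=+3); B at (east=3, north=3).
  A is 6 units east of B: delta (east=+6, north=+0); A at (east=9, north=3).
Therefore A relative to C: (east=9, north=3).

Answer: A is at (east=9, north=3) relative to C.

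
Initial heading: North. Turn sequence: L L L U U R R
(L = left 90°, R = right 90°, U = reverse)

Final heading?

Start: North
  L (left (90° counter-clockwise)) -> West
  L (left (90° counter-clockwise)) -> South
  L (left (90° counter-clockwise)) -> East
  U (U-turn (180°)) -> West
  U (U-turn (180°)) -> East
  R (right (90° clockwise)) -> South
  R (right (90° clockwise)) -> West
Final: West

Answer: Final heading: West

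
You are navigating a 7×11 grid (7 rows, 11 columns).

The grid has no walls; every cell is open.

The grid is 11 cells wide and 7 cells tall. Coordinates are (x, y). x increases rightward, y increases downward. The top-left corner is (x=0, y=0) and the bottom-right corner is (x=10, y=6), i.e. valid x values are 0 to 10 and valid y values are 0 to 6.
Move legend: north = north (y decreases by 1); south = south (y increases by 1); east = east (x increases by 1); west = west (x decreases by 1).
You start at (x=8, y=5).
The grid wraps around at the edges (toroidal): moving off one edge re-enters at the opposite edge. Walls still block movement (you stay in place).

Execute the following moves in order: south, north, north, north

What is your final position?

Answer: Final position: (x=8, y=3)

Derivation:
Start: (x=8, y=5)
  south (south): (x=8, y=5) -> (x=8, y=6)
  north (north): (x=8, y=6) -> (x=8, y=5)
  north (north): (x=8, y=5) -> (x=8, y=4)
  north (north): (x=8, y=4) -> (x=8, y=3)
Final: (x=8, y=3)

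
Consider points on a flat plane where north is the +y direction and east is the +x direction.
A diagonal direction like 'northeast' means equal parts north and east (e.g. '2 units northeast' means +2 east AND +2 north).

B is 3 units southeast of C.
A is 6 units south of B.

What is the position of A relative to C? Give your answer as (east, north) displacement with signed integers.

Answer: A is at (east=3, north=-9) relative to C.

Derivation:
Place C at the origin (east=0, north=0).
  B is 3 units southeast of C: delta (east=+3, north=-3); B at (east=3, north=-3).
  A is 6 units south of B: delta (east=+0, north=-6); A at (east=3, north=-9).
Therefore A relative to C: (east=3, north=-9).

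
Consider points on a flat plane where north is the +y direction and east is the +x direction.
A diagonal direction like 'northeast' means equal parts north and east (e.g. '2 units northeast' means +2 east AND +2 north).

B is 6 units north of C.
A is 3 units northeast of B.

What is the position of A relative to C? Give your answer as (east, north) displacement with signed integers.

Place C at the origin (east=0, north=0).
  B is 6 units north of C: delta (east=+0, north=+6); B at (east=0, north=6).
  A is 3 units northeast of B: delta (east=+3, north=+3); A at (east=3, north=9).
Therefore A relative to C: (east=3, north=9).

Answer: A is at (east=3, north=9) relative to C.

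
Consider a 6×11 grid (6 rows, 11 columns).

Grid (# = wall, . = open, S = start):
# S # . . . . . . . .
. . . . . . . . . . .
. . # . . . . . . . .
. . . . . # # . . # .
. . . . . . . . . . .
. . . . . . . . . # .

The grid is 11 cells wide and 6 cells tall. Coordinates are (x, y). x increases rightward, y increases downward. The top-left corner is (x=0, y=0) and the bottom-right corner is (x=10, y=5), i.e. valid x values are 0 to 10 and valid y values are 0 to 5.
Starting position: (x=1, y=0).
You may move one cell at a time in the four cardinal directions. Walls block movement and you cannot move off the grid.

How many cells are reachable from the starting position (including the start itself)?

Answer: Reachable cells: 59

Derivation:
BFS flood-fill from (x=1, y=0):
  Distance 0: (x=1, y=0)
  Distance 1: (x=1, y=1)
  Distance 2: (x=0, y=1), (x=2, y=1), (x=1, y=2)
  Distance 3: (x=3, y=1), (x=0, y=2), (x=1, y=3)
  Distance 4: (x=3, y=0), (x=4, y=1), (x=3, y=2), (x=0, y=3), (x=2, y=3), (x=1, y=4)
  Distance 5: (x=4, y=0), (x=5, y=1), (x=4, y=2), (x=3, y=3), (x=0, y=4), (x=2, y=4), (x=1, y=5)
  Distance 6: (x=5, y=0), (x=6, y=1), (x=5, y=2), (x=4, y=3), (x=3, y=4), (x=0, y=5), (x=2, y=5)
  Distance 7: (x=6, y=0), (x=7, y=1), (x=6, y=2), (x=4, y=4), (x=3, y=5)
  Distance 8: (x=7, y=0), (x=8, y=1), (x=7, y=2), (x=5, y=4), (x=4, y=5)
  Distance 9: (x=8, y=0), (x=9, y=1), (x=8, y=2), (x=7, y=3), (x=6, y=4), (x=5, y=5)
  Distance 10: (x=9, y=0), (x=10, y=1), (x=9, y=2), (x=8, y=3), (x=7, y=4), (x=6, y=5)
  Distance 11: (x=10, y=0), (x=10, y=2), (x=8, y=4), (x=7, y=5)
  Distance 12: (x=10, y=3), (x=9, y=4), (x=8, y=5)
  Distance 13: (x=10, y=4)
  Distance 14: (x=10, y=5)
Total reachable: 59 (grid has 59 open cells total)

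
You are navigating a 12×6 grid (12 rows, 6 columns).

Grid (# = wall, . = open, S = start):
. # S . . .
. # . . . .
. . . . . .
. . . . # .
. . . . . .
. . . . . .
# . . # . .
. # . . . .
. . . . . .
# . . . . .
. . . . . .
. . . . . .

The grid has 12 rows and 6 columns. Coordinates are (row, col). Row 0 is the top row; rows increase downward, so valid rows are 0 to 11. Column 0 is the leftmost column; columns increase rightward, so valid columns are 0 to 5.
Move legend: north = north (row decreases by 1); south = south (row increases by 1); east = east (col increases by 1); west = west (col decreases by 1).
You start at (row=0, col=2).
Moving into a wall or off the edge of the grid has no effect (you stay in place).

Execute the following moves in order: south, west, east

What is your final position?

Answer: Final position: (row=1, col=3)

Derivation:
Start: (row=0, col=2)
  south (south): (row=0, col=2) -> (row=1, col=2)
  west (west): blocked, stay at (row=1, col=2)
  east (east): (row=1, col=2) -> (row=1, col=3)
Final: (row=1, col=3)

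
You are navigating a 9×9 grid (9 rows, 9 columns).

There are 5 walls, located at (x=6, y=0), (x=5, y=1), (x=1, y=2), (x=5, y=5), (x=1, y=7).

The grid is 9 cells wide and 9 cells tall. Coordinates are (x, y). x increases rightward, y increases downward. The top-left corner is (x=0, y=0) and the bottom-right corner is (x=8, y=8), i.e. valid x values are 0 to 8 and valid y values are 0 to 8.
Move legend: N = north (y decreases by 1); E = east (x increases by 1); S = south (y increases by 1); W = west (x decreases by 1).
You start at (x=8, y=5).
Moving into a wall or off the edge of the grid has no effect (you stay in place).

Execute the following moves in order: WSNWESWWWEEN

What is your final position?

Answer: Final position: (x=6, y=5)

Derivation:
Start: (x=8, y=5)
  W (west): (x=8, y=5) -> (x=7, y=5)
  S (south): (x=7, y=5) -> (x=7, y=6)
  N (north): (x=7, y=6) -> (x=7, y=5)
  W (west): (x=7, y=5) -> (x=6, y=5)
  E (east): (x=6, y=5) -> (x=7, y=5)
  S (south): (x=7, y=5) -> (x=7, y=6)
  W (west): (x=7, y=6) -> (x=6, y=6)
  W (west): (x=6, y=6) -> (x=5, y=6)
  W (west): (x=5, y=6) -> (x=4, y=6)
  E (east): (x=4, y=6) -> (x=5, y=6)
  E (east): (x=5, y=6) -> (x=6, y=6)
  N (north): (x=6, y=6) -> (x=6, y=5)
Final: (x=6, y=5)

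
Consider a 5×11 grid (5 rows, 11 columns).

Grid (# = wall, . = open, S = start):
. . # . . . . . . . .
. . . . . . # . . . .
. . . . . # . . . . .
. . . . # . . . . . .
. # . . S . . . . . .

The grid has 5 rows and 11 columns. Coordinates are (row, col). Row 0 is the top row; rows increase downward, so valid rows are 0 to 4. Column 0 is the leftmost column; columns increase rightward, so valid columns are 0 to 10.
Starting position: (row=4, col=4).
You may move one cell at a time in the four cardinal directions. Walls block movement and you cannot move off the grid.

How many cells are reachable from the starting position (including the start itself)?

Answer: Reachable cells: 50

Derivation:
BFS flood-fill from (row=4, col=4):
  Distance 0: (row=4, col=4)
  Distance 1: (row=4, col=3), (row=4, col=5)
  Distance 2: (row=3, col=3), (row=3, col=5), (row=4, col=2), (row=4, col=6)
  Distance 3: (row=2, col=3), (row=3, col=2), (row=3, col=6), (row=4, col=7)
  Distance 4: (row=1, col=3), (row=2, col=2), (row=2, col=4), (row=2, col=6), (row=3, col=1), (row=3, col=7), (row=4, col=8)
  Distance 5: (row=0, col=3), (row=1, col=2), (row=1, col=4), (row=2, col=1), (row=2, col=7), (row=3, col=0), (row=3, col=8), (row=4, col=9)
  Distance 6: (row=0, col=4), (row=1, col=1), (row=1, col=5), (row=1, col=7), (row=2, col=0), (row=2, col=8), (row=3, col=9), (row=4, col=0), (row=4, col=10)
  Distance 7: (row=0, col=1), (row=0, col=5), (row=0, col=7), (row=1, col=0), (row=1, col=8), (row=2, col=9), (row=3, col=10)
  Distance 8: (row=0, col=0), (row=0, col=6), (row=0, col=8), (row=1, col=9), (row=2, col=10)
  Distance 9: (row=0, col=9), (row=1, col=10)
  Distance 10: (row=0, col=10)
Total reachable: 50 (grid has 50 open cells total)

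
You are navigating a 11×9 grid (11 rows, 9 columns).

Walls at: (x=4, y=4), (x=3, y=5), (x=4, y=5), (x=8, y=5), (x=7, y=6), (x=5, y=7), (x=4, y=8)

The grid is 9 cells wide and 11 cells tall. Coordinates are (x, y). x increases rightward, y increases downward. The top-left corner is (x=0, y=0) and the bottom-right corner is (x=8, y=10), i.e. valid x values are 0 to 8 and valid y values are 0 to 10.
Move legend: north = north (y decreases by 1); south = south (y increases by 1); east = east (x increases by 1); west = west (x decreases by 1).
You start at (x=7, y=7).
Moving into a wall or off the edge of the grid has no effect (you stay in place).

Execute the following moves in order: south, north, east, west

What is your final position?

Answer: Final position: (x=7, y=7)

Derivation:
Start: (x=7, y=7)
  south (south): (x=7, y=7) -> (x=7, y=8)
  north (north): (x=7, y=8) -> (x=7, y=7)
  east (east): (x=7, y=7) -> (x=8, y=7)
  west (west): (x=8, y=7) -> (x=7, y=7)
Final: (x=7, y=7)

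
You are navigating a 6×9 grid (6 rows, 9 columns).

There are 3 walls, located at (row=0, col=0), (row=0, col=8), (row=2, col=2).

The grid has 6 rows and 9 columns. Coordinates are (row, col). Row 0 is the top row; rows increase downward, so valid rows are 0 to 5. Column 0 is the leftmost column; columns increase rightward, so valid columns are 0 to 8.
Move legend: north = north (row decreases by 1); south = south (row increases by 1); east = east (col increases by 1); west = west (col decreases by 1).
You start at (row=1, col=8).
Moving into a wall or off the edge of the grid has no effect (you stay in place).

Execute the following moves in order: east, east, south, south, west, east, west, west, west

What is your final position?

Start: (row=1, col=8)
  east (east): blocked, stay at (row=1, col=8)
  east (east): blocked, stay at (row=1, col=8)
  south (south): (row=1, col=8) -> (row=2, col=8)
  south (south): (row=2, col=8) -> (row=3, col=8)
  west (west): (row=3, col=8) -> (row=3, col=7)
  east (east): (row=3, col=7) -> (row=3, col=8)
  west (west): (row=3, col=8) -> (row=3, col=7)
  west (west): (row=3, col=7) -> (row=3, col=6)
  west (west): (row=3, col=6) -> (row=3, col=5)
Final: (row=3, col=5)

Answer: Final position: (row=3, col=5)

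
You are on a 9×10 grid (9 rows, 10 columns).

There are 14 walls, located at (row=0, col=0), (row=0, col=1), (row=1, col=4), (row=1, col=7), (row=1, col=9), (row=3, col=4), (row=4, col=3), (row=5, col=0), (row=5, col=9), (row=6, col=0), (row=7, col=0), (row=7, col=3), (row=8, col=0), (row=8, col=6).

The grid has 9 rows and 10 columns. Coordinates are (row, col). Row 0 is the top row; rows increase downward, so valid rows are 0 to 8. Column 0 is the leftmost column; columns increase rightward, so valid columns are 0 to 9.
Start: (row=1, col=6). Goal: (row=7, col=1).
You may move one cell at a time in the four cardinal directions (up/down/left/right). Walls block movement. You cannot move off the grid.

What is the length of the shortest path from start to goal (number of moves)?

Answer: Shortest path length: 11

Derivation:
BFS from (row=1, col=6) until reaching (row=7, col=1):
  Distance 0: (row=1, col=6)
  Distance 1: (row=0, col=6), (row=1, col=5), (row=2, col=6)
  Distance 2: (row=0, col=5), (row=0, col=7), (row=2, col=5), (row=2, col=7), (row=3, col=6)
  Distance 3: (row=0, col=4), (row=0, col=8), (row=2, col=4), (row=2, col=8), (row=3, col=5), (row=3, col=7), (row=4, col=6)
  Distance 4: (row=0, col=3), (row=0, col=9), (row=1, col=8), (row=2, col=3), (row=2, col=9), (row=3, col=8), (row=4, col=5), (row=4, col=7), (row=5, col=6)
  Distance 5: (row=0, col=2), (row=1, col=3), (row=2, col=2), (row=3, col=3), (row=3, col=9), (row=4, col=4), (row=4, col=8), (row=5, col=5), (row=5, col=7), (row=6, col=6)
  Distance 6: (row=1, col=2), (row=2, col=1), (row=3, col=2), (row=4, col=9), (row=5, col=4), (row=5, col=8), (row=6, col=5), (row=6, col=7), (row=7, col=6)
  Distance 7: (row=1, col=1), (row=2, col=0), (row=3, col=1), (row=4, col=2), (row=5, col=3), (row=6, col=4), (row=6, col=8), (row=7, col=5), (row=7, col=7)
  Distance 8: (row=1, col=0), (row=3, col=0), (row=4, col=1), (row=5, col=2), (row=6, col=3), (row=6, col=9), (row=7, col=4), (row=7, col=8), (row=8, col=5), (row=8, col=7)
  Distance 9: (row=4, col=0), (row=5, col=1), (row=6, col=2), (row=7, col=9), (row=8, col=4), (row=8, col=8)
  Distance 10: (row=6, col=1), (row=7, col=2), (row=8, col=3), (row=8, col=9)
  Distance 11: (row=7, col=1), (row=8, col=2)  <- goal reached here
One shortest path (11 moves): (row=1, col=6) -> (row=1, col=5) -> (row=2, col=5) -> (row=2, col=4) -> (row=2, col=3) -> (row=2, col=2) -> (row=2, col=1) -> (row=3, col=1) -> (row=4, col=1) -> (row=5, col=1) -> (row=6, col=1) -> (row=7, col=1)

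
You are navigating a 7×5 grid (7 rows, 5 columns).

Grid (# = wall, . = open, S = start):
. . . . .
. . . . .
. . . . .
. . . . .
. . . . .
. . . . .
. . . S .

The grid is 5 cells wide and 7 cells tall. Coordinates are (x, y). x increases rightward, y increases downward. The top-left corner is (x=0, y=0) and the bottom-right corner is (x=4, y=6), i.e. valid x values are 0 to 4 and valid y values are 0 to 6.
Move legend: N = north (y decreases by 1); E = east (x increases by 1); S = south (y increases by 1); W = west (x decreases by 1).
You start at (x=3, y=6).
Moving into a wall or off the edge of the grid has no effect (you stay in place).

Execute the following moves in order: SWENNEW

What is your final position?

Start: (x=3, y=6)
  S (south): blocked, stay at (x=3, y=6)
  W (west): (x=3, y=6) -> (x=2, y=6)
  E (east): (x=2, y=6) -> (x=3, y=6)
  N (north): (x=3, y=6) -> (x=3, y=5)
  N (north): (x=3, y=5) -> (x=3, y=4)
  E (east): (x=3, y=4) -> (x=4, y=4)
  W (west): (x=4, y=4) -> (x=3, y=4)
Final: (x=3, y=4)

Answer: Final position: (x=3, y=4)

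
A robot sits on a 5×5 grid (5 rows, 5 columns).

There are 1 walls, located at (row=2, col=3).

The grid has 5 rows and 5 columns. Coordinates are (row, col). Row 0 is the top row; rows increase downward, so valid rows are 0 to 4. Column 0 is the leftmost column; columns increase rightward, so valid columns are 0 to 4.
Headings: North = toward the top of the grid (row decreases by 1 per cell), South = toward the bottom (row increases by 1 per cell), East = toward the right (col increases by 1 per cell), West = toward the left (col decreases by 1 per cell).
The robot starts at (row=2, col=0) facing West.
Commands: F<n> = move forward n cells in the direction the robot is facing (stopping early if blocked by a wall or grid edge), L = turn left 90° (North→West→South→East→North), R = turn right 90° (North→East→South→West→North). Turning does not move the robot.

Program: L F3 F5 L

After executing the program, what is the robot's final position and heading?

Start: (row=2, col=0), facing West
  L: turn left, now facing South
  F3: move forward 2/3 (blocked), now at (row=4, col=0)
  F5: move forward 0/5 (blocked), now at (row=4, col=0)
  L: turn left, now facing East
Final: (row=4, col=0), facing East

Answer: Final position: (row=4, col=0), facing East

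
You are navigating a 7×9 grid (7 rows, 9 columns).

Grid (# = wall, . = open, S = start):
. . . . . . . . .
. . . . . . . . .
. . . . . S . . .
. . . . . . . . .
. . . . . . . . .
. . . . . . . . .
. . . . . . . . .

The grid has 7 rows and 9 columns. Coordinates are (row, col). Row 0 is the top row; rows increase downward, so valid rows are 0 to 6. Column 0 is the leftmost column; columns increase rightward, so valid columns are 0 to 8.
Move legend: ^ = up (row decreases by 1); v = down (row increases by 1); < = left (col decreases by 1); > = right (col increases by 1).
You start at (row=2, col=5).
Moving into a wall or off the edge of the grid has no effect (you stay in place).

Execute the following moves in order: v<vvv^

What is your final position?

Answer: Final position: (row=5, col=4)

Derivation:
Start: (row=2, col=5)
  v (down): (row=2, col=5) -> (row=3, col=5)
  < (left): (row=3, col=5) -> (row=3, col=4)
  v (down): (row=3, col=4) -> (row=4, col=4)
  v (down): (row=4, col=4) -> (row=5, col=4)
  v (down): (row=5, col=4) -> (row=6, col=4)
  ^ (up): (row=6, col=4) -> (row=5, col=4)
Final: (row=5, col=4)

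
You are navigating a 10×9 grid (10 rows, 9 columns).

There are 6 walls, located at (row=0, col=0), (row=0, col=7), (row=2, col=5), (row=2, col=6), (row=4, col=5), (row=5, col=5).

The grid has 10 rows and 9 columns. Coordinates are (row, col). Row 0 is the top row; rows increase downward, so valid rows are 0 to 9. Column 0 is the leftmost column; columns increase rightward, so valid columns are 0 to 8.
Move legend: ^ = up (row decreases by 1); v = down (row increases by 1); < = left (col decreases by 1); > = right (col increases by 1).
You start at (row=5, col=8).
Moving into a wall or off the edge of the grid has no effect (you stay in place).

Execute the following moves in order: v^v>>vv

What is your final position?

Answer: Final position: (row=8, col=8)

Derivation:
Start: (row=5, col=8)
  v (down): (row=5, col=8) -> (row=6, col=8)
  ^ (up): (row=6, col=8) -> (row=5, col=8)
  v (down): (row=5, col=8) -> (row=6, col=8)
  > (right): blocked, stay at (row=6, col=8)
  > (right): blocked, stay at (row=6, col=8)
  v (down): (row=6, col=8) -> (row=7, col=8)
  v (down): (row=7, col=8) -> (row=8, col=8)
Final: (row=8, col=8)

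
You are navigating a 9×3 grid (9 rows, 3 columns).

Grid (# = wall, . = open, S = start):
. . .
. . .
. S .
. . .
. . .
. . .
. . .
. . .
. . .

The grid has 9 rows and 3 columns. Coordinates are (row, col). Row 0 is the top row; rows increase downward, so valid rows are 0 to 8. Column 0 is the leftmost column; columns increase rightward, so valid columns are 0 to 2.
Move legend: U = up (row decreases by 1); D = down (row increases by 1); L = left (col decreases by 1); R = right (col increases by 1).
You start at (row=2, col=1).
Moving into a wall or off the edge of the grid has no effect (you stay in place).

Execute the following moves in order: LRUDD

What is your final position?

Answer: Final position: (row=3, col=1)

Derivation:
Start: (row=2, col=1)
  L (left): (row=2, col=1) -> (row=2, col=0)
  R (right): (row=2, col=0) -> (row=2, col=1)
  U (up): (row=2, col=1) -> (row=1, col=1)
  D (down): (row=1, col=1) -> (row=2, col=1)
  D (down): (row=2, col=1) -> (row=3, col=1)
Final: (row=3, col=1)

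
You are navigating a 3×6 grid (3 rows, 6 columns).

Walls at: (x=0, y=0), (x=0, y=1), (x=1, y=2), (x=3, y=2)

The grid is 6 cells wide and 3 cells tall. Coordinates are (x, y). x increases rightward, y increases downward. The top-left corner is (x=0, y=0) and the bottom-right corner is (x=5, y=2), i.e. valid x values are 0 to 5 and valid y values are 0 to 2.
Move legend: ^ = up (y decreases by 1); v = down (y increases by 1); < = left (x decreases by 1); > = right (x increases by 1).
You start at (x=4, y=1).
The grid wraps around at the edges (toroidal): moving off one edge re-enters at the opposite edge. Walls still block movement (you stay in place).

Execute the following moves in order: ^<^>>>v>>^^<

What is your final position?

Start: (x=4, y=1)
  ^ (up): (x=4, y=1) -> (x=4, y=0)
  < (left): (x=4, y=0) -> (x=3, y=0)
  ^ (up): blocked, stay at (x=3, y=0)
  > (right): (x=3, y=0) -> (x=4, y=0)
  > (right): (x=4, y=0) -> (x=5, y=0)
  > (right): blocked, stay at (x=5, y=0)
  v (down): (x=5, y=0) -> (x=5, y=1)
  > (right): blocked, stay at (x=5, y=1)
  > (right): blocked, stay at (x=5, y=1)
  ^ (up): (x=5, y=1) -> (x=5, y=0)
  ^ (up): (x=5, y=0) -> (x=5, y=2)
  < (left): (x=5, y=2) -> (x=4, y=2)
Final: (x=4, y=2)

Answer: Final position: (x=4, y=2)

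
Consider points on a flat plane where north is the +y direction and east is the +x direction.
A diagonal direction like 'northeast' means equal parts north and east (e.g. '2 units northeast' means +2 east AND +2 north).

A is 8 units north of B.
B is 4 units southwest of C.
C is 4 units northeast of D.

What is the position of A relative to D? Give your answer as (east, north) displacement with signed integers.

Place D at the origin (east=0, north=0).
  C is 4 units northeast of D: delta (east=+4, north=+4); C at (east=4, north=4).
  B is 4 units southwest of C: delta (east=-4, north=-4); B at (east=0, north=0).
  A is 8 units north of B: delta (east=+0, north=+8); A at (east=0, north=8).
Therefore A relative to D: (east=0, north=8).

Answer: A is at (east=0, north=8) relative to D.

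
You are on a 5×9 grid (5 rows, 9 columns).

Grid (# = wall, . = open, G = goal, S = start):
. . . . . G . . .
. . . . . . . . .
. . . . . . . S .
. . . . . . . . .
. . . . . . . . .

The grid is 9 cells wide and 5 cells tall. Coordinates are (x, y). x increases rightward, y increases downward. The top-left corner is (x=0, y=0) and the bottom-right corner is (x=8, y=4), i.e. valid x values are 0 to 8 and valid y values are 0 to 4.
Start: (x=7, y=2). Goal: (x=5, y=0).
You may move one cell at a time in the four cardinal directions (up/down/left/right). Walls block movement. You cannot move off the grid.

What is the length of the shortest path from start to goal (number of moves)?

BFS from (x=7, y=2) until reaching (x=5, y=0):
  Distance 0: (x=7, y=2)
  Distance 1: (x=7, y=1), (x=6, y=2), (x=8, y=2), (x=7, y=3)
  Distance 2: (x=7, y=0), (x=6, y=1), (x=8, y=1), (x=5, y=2), (x=6, y=3), (x=8, y=3), (x=7, y=4)
  Distance 3: (x=6, y=0), (x=8, y=0), (x=5, y=1), (x=4, y=2), (x=5, y=3), (x=6, y=4), (x=8, y=4)
  Distance 4: (x=5, y=0), (x=4, y=1), (x=3, y=2), (x=4, y=3), (x=5, y=4)  <- goal reached here
One shortest path (4 moves): (x=7, y=2) -> (x=6, y=2) -> (x=5, y=2) -> (x=5, y=1) -> (x=5, y=0)

Answer: Shortest path length: 4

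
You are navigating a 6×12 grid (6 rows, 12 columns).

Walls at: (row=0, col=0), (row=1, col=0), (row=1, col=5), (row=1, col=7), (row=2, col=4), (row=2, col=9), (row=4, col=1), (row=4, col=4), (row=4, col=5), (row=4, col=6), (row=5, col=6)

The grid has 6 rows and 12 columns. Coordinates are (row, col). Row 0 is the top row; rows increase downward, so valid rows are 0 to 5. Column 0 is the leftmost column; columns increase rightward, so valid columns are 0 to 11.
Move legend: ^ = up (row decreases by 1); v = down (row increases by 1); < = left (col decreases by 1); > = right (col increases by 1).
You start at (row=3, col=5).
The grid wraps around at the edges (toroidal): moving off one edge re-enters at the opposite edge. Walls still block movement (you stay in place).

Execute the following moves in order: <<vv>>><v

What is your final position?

Answer: Final position: (row=0, col=4)

Derivation:
Start: (row=3, col=5)
  < (left): (row=3, col=5) -> (row=3, col=4)
  < (left): (row=3, col=4) -> (row=3, col=3)
  v (down): (row=3, col=3) -> (row=4, col=3)
  v (down): (row=4, col=3) -> (row=5, col=3)
  > (right): (row=5, col=3) -> (row=5, col=4)
  > (right): (row=5, col=4) -> (row=5, col=5)
  > (right): blocked, stay at (row=5, col=5)
  < (left): (row=5, col=5) -> (row=5, col=4)
  v (down): (row=5, col=4) -> (row=0, col=4)
Final: (row=0, col=4)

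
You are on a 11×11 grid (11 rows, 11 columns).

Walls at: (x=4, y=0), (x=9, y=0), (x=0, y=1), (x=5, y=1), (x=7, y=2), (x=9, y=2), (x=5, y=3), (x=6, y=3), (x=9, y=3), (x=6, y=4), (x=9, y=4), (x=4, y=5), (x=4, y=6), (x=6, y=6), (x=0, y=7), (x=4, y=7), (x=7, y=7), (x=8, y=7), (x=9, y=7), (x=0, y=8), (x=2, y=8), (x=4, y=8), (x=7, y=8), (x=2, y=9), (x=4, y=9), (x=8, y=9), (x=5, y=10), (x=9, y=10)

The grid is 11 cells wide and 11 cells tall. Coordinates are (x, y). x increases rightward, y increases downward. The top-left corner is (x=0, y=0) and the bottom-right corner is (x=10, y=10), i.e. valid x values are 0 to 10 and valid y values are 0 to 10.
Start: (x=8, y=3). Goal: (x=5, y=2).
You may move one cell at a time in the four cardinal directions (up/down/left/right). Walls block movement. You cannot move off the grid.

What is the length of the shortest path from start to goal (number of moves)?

Answer: Shortest path length: 6

Derivation:
BFS from (x=8, y=3) until reaching (x=5, y=2):
  Distance 0: (x=8, y=3)
  Distance 1: (x=8, y=2), (x=7, y=3), (x=8, y=4)
  Distance 2: (x=8, y=1), (x=7, y=4), (x=8, y=5)
  Distance 3: (x=8, y=0), (x=7, y=1), (x=9, y=1), (x=7, y=5), (x=9, y=5), (x=8, y=6)
  Distance 4: (x=7, y=0), (x=6, y=1), (x=10, y=1), (x=6, y=5), (x=10, y=5), (x=7, y=6), (x=9, y=6)
  Distance 5: (x=6, y=0), (x=10, y=0), (x=6, y=2), (x=10, y=2), (x=10, y=4), (x=5, y=5), (x=10, y=6)
  Distance 6: (x=5, y=0), (x=5, y=2), (x=10, y=3), (x=5, y=4), (x=5, y=6), (x=10, y=7)  <- goal reached here
One shortest path (6 moves): (x=8, y=3) -> (x=8, y=2) -> (x=8, y=1) -> (x=7, y=1) -> (x=6, y=1) -> (x=6, y=2) -> (x=5, y=2)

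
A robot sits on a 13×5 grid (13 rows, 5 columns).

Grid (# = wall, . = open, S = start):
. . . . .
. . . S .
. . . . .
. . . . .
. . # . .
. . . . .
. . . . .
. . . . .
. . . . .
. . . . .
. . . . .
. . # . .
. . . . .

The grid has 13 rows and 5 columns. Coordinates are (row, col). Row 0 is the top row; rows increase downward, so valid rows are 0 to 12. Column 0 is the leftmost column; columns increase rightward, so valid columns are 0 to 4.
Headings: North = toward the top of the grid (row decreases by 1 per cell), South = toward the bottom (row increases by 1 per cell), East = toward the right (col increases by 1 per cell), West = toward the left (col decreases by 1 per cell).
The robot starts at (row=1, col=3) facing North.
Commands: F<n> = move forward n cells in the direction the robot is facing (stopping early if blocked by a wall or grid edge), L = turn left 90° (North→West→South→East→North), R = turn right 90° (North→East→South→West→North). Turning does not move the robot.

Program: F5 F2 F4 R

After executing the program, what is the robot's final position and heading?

Answer: Final position: (row=0, col=3), facing East

Derivation:
Start: (row=1, col=3), facing North
  F5: move forward 1/5 (blocked), now at (row=0, col=3)
  F2: move forward 0/2 (blocked), now at (row=0, col=3)
  F4: move forward 0/4 (blocked), now at (row=0, col=3)
  R: turn right, now facing East
Final: (row=0, col=3), facing East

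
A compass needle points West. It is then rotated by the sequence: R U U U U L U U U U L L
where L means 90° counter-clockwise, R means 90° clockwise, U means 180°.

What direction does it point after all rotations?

Start: West
  R (right (90° clockwise)) -> North
  U (U-turn (180°)) -> South
  U (U-turn (180°)) -> North
  U (U-turn (180°)) -> South
  U (U-turn (180°)) -> North
  L (left (90° counter-clockwise)) -> West
  U (U-turn (180°)) -> East
  U (U-turn (180°)) -> West
  U (U-turn (180°)) -> East
  U (U-turn (180°)) -> West
  L (left (90° counter-clockwise)) -> South
  L (left (90° counter-clockwise)) -> East
Final: East

Answer: Final heading: East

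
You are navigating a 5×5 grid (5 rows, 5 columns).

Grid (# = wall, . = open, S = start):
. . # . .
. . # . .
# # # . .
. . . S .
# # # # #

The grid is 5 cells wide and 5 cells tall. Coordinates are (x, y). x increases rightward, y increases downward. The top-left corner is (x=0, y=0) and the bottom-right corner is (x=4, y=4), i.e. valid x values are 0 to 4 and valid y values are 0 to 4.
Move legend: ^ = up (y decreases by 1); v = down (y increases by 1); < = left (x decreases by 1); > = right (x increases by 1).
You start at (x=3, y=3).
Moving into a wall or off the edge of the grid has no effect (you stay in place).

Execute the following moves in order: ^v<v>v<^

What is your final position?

Answer: Final position: (x=2, y=3)

Derivation:
Start: (x=3, y=3)
  ^ (up): (x=3, y=3) -> (x=3, y=2)
  v (down): (x=3, y=2) -> (x=3, y=3)
  < (left): (x=3, y=3) -> (x=2, y=3)
  v (down): blocked, stay at (x=2, y=3)
  > (right): (x=2, y=3) -> (x=3, y=3)
  v (down): blocked, stay at (x=3, y=3)
  < (left): (x=3, y=3) -> (x=2, y=3)
  ^ (up): blocked, stay at (x=2, y=3)
Final: (x=2, y=3)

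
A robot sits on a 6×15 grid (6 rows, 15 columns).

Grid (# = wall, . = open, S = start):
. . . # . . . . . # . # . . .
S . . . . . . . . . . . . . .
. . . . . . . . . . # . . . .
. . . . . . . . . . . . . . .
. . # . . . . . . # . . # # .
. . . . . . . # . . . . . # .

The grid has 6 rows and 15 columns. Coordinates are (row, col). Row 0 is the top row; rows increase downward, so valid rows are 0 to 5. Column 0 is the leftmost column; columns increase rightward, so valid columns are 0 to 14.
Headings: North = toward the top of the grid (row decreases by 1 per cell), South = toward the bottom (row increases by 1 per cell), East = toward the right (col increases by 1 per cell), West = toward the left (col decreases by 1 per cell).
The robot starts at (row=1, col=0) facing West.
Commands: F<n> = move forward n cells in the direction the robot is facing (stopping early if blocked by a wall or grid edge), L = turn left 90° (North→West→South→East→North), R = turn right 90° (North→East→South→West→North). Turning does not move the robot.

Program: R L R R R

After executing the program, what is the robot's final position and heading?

Answer: Final position: (row=1, col=0), facing South

Derivation:
Start: (row=1, col=0), facing West
  R: turn right, now facing North
  L: turn left, now facing West
  R: turn right, now facing North
  R: turn right, now facing East
  R: turn right, now facing South
Final: (row=1, col=0), facing South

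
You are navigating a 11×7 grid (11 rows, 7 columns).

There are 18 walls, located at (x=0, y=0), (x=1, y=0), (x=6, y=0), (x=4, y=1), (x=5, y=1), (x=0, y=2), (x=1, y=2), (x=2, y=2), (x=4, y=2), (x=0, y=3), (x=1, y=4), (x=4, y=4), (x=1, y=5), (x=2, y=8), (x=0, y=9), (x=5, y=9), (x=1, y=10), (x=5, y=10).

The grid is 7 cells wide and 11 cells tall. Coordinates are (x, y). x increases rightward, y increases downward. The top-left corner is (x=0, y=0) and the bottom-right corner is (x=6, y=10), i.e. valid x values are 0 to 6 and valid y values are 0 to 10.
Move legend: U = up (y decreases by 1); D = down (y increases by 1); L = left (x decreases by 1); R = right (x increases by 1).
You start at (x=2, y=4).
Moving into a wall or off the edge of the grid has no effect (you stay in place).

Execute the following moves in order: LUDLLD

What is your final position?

Start: (x=2, y=4)
  L (left): blocked, stay at (x=2, y=4)
  U (up): (x=2, y=4) -> (x=2, y=3)
  D (down): (x=2, y=3) -> (x=2, y=4)
  L (left): blocked, stay at (x=2, y=4)
  L (left): blocked, stay at (x=2, y=4)
  D (down): (x=2, y=4) -> (x=2, y=5)
Final: (x=2, y=5)

Answer: Final position: (x=2, y=5)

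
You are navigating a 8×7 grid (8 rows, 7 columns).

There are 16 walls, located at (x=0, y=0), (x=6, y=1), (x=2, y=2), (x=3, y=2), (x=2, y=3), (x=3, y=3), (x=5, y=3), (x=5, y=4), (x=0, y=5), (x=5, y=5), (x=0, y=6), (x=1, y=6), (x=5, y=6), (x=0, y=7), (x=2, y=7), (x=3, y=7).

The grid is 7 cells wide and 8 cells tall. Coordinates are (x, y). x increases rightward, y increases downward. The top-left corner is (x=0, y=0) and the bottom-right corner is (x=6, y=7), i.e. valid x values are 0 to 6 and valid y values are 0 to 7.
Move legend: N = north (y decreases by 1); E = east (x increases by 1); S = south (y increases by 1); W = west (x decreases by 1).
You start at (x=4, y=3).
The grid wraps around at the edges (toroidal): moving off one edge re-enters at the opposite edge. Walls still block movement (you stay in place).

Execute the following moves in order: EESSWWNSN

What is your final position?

Answer: Final position: (x=2, y=4)

Derivation:
Start: (x=4, y=3)
  E (east): blocked, stay at (x=4, y=3)
  E (east): blocked, stay at (x=4, y=3)
  S (south): (x=4, y=3) -> (x=4, y=4)
  S (south): (x=4, y=4) -> (x=4, y=5)
  W (west): (x=4, y=5) -> (x=3, y=5)
  W (west): (x=3, y=5) -> (x=2, y=5)
  N (north): (x=2, y=5) -> (x=2, y=4)
  S (south): (x=2, y=4) -> (x=2, y=5)
  N (north): (x=2, y=5) -> (x=2, y=4)
Final: (x=2, y=4)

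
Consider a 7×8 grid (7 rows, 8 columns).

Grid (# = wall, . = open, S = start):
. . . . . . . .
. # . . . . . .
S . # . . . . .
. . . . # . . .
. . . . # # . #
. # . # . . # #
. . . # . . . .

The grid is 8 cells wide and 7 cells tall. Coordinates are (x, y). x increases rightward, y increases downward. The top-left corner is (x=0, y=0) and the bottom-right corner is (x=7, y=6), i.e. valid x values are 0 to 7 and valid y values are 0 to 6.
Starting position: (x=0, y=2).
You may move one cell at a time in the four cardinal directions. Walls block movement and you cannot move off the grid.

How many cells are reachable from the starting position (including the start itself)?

Answer: Reachable cells: 39

Derivation:
BFS flood-fill from (x=0, y=2):
  Distance 0: (x=0, y=2)
  Distance 1: (x=0, y=1), (x=1, y=2), (x=0, y=3)
  Distance 2: (x=0, y=0), (x=1, y=3), (x=0, y=4)
  Distance 3: (x=1, y=0), (x=2, y=3), (x=1, y=4), (x=0, y=5)
  Distance 4: (x=2, y=0), (x=3, y=3), (x=2, y=4), (x=0, y=6)
  Distance 5: (x=3, y=0), (x=2, y=1), (x=3, y=2), (x=3, y=4), (x=2, y=5), (x=1, y=6)
  Distance 6: (x=4, y=0), (x=3, y=1), (x=4, y=2), (x=2, y=6)
  Distance 7: (x=5, y=0), (x=4, y=1), (x=5, y=2)
  Distance 8: (x=6, y=0), (x=5, y=1), (x=6, y=2), (x=5, y=3)
  Distance 9: (x=7, y=0), (x=6, y=1), (x=7, y=2), (x=6, y=3)
  Distance 10: (x=7, y=1), (x=7, y=3), (x=6, y=4)
Total reachable: 39 (grid has 45 open cells total)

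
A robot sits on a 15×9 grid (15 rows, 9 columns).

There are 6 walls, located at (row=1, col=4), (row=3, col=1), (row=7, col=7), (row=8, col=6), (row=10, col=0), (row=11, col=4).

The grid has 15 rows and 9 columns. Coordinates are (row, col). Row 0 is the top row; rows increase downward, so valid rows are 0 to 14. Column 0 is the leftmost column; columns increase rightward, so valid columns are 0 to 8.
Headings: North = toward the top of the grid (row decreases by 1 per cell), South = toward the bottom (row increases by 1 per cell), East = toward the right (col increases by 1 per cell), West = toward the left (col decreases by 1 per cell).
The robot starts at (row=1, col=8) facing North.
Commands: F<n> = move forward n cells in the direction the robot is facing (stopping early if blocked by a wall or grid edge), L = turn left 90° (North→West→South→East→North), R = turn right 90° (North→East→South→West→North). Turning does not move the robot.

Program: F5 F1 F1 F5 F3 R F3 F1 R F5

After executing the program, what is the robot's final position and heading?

Start: (row=1, col=8), facing North
  F5: move forward 1/5 (blocked), now at (row=0, col=8)
  F1: move forward 0/1 (blocked), now at (row=0, col=8)
  F1: move forward 0/1 (blocked), now at (row=0, col=8)
  F5: move forward 0/5 (blocked), now at (row=0, col=8)
  F3: move forward 0/3 (blocked), now at (row=0, col=8)
  R: turn right, now facing East
  F3: move forward 0/3 (blocked), now at (row=0, col=8)
  F1: move forward 0/1 (blocked), now at (row=0, col=8)
  R: turn right, now facing South
  F5: move forward 5, now at (row=5, col=8)
Final: (row=5, col=8), facing South

Answer: Final position: (row=5, col=8), facing South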